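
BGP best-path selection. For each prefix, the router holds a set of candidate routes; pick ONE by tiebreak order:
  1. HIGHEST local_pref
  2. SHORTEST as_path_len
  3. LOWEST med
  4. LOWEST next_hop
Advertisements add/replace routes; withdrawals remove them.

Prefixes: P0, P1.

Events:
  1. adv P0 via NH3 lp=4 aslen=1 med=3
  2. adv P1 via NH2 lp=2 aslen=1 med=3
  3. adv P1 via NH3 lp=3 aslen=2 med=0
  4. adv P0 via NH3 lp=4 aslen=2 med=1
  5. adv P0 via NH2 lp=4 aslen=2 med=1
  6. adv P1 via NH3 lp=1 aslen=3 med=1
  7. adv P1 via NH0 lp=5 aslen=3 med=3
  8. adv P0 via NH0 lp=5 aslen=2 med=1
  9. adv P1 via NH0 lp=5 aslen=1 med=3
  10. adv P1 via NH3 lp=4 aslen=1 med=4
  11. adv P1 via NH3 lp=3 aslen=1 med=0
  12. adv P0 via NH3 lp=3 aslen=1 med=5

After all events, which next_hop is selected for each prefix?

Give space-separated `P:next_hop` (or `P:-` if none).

Answer: P0:NH0 P1:NH0

Derivation:
Op 1: best P0=NH3 P1=-
Op 2: best P0=NH3 P1=NH2
Op 3: best P0=NH3 P1=NH3
Op 4: best P0=NH3 P1=NH3
Op 5: best P0=NH2 P1=NH3
Op 6: best P0=NH2 P1=NH2
Op 7: best P0=NH2 P1=NH0
Op 8: best P0=NH0 P1=NH0
Op 9: best P0=NH0 P1=NH0
Op 10: best P0=NH0 P1=NH0
Op 11: best P0=NH0 P1=NH0
Op 12: best P0=NH0 P1=NH0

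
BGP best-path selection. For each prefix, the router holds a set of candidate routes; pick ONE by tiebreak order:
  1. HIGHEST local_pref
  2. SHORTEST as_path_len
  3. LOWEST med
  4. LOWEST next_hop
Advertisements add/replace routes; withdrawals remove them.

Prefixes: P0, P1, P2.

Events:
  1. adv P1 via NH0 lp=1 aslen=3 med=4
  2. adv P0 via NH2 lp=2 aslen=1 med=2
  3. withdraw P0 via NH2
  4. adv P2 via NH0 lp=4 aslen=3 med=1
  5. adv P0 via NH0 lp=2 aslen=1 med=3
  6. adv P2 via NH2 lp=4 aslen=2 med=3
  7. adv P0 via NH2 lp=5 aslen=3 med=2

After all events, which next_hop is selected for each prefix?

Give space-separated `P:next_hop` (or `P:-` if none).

Op 1: best P0=- P1=NH0 P2=-
Op 2: best P0=NH2 P1=NH0 P2=-
Op 3: best P0=- P1=NH0 P2=-
Op 4: best P0=- P1=NH0 P2=NH0
Op 5: best P0=NH0 P1=NH0 P2=NH0
Op 6: best P0=NH0 P1=NH0 P2=NH2
Op 7: best P0=NH2 P1=NH0 P2=NH2

Answer: P0:NH2 P1:NH0 P2:NH2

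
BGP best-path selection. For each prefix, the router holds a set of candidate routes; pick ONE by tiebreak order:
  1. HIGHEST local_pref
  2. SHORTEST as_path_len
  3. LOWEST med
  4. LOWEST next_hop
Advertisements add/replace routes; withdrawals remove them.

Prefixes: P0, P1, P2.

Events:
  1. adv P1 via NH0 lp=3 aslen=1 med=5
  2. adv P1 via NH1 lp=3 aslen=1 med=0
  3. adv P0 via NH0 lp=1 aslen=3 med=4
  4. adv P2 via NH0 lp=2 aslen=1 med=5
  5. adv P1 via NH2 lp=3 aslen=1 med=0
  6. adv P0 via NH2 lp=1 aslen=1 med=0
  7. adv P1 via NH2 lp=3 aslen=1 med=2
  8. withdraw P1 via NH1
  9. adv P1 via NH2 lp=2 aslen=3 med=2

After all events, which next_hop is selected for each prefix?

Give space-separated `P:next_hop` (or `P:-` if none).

Answer: P0:NH2 P1:NH0 P2:NH0

Derivation:
Op 1: best P0=- P1=NH0 P2=-
Op 2: best P0=- P1=NH1 P2=-
Op 3: best P0=NH0 P1=NH1 P2=-
Op 4: best P0=NH0 P1=NH1 P2=NH0
Op 5: best P0=NH0 P1=NH1 P2=NH0
Op 6: best P0=NH2 P1=NH1 P2=NH0
Op 7: best P0=NH2 P1=NH1 P2=NH0
Op 8: best P0=NH2 P1=NH2 P2=NH0
Op 9: best P0=NH2 P1=NH0 P2=NH0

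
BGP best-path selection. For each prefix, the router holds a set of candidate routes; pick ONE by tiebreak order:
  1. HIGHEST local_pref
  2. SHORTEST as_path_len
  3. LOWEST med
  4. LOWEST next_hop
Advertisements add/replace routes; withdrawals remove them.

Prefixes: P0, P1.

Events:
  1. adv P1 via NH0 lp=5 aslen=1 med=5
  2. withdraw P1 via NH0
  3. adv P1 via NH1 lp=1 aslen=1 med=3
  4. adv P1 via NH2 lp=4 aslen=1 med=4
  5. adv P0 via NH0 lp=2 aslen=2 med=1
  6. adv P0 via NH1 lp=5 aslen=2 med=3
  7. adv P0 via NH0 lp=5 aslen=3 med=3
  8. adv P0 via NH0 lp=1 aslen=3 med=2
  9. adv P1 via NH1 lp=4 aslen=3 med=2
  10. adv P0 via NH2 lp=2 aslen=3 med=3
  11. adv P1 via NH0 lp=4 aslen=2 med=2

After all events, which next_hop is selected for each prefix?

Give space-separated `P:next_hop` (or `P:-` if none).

Answer: P0:NH1 P1:NH2

Derivation:
Op 1: best P0=- P1=NH0
Op 2: best P0=- P1=-
Op 3: best P0=- P1=NH1
Op 4: best P0=- P1=NH2
Op 5: best P0=NH0 P1=NH2
Op 6: best P0=NH1 P1=NH2
Op 7: best P0=NH1 P1=NH2
Op 8: best P0=NH1 P1=NH2
Op 9: best P0=NH1 P1=NH2
Op 10: best P0=NH1 P1=NH2
Op 11: best P0=NH1 P1=NH2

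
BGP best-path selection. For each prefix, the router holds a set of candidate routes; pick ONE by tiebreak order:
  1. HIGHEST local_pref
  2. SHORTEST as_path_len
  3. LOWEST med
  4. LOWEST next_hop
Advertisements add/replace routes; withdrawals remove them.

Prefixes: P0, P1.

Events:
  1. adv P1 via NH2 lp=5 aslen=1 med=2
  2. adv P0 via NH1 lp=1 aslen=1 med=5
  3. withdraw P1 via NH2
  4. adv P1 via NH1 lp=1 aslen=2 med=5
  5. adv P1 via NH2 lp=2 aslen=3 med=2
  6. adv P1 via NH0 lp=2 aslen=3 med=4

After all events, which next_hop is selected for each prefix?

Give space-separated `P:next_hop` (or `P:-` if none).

Answer: P0:NH1 P1:NH2

Derivation:
Op 1: best P0=- P1=NH2
Op 2: best P0=NH1 P1=NH2
Op 3: best P0=NH1 P1=-
Op 4: best P0=NH1 P1=NH1
Op 5: best P0=NH1 P1=NH2
Op 6: best P0=NH1 P1=NH2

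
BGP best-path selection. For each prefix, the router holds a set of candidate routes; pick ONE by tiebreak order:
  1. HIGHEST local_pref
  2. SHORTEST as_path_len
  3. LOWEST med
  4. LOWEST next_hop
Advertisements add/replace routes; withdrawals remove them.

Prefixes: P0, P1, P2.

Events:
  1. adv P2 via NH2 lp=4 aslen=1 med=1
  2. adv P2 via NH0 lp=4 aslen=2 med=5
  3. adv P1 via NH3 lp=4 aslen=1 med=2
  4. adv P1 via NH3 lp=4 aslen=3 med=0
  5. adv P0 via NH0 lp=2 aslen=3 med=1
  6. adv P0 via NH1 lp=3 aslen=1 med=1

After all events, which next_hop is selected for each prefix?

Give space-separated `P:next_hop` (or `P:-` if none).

Op 1: best P0=- P1=- P2=NH2
Op 2: best P0=- P1=- P2=NH2
Op 3: best P0=- P1=NH3 P2=NH2
Op 4: best P0=- P1=NH3 P2=NH2
Op 5: best P0=NH0 P1=NH3 P2=NH2
Op 6: best P0=NH1 P1=NH3 P2=NH2

Answer: P0:NH1 P1:NH3 P2:NH2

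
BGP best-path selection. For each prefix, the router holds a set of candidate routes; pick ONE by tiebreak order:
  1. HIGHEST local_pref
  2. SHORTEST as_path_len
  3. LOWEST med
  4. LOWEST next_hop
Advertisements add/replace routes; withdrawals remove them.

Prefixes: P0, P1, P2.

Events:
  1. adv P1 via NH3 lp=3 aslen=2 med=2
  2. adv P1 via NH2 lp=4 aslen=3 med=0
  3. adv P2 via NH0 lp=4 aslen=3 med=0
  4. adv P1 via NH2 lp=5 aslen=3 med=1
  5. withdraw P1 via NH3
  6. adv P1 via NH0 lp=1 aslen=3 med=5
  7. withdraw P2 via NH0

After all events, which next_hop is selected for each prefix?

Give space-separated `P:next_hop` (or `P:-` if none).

Answer: P0:- P1:NH2 P2:-

Derivation:
Op 1: best P0=- P1=NH3 P2=-
Op 2: best P0=- P1=NH2 P2=-
Op 3: best P0=- P1=NH2 P2=NH0
Op 4: best P0=- P1=NH2 P2=NH0
Op 5: best P0=- P1=NH2 P2=NH0
Op 6: best P0=- P1=NH2 P2=NH0
Op 7: best P0=- P1=NH2 P2=-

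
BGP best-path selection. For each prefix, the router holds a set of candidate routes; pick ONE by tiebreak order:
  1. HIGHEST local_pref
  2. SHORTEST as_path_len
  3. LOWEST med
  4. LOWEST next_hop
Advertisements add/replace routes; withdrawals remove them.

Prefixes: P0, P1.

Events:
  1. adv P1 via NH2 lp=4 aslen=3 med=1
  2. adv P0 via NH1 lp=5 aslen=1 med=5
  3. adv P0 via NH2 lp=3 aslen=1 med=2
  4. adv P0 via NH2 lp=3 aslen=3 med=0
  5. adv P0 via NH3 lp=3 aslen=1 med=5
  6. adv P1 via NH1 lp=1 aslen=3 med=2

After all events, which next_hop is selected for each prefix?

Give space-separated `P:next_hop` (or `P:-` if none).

Op 1: best P0=- P1=NH2
Op 2: best P0=NH1 P1=NH2
Op 3: best P0=NH1 P1=NH2
Op 4: best P0=NH1 P1=NH2
Op 5: best P0=NH1 P1=NH2
Op 6: best P0=NH1 P1=NH2

Answer: P0:NH1 P1:NH2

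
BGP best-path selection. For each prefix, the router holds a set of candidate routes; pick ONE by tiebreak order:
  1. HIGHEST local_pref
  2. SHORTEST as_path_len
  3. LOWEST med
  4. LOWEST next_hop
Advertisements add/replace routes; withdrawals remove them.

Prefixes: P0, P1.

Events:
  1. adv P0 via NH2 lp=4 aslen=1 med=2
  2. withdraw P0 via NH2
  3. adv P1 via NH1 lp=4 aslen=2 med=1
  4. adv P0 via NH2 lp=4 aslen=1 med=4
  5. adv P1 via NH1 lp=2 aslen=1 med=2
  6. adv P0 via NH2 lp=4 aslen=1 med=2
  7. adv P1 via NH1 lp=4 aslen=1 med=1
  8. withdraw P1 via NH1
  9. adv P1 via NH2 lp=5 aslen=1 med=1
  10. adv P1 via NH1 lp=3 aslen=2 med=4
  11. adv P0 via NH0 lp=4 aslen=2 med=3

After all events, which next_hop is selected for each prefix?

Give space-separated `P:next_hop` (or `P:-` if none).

Op 1: best P0=NH2 P1=-
Op 2: best P0=- P1=-
Op 3: best P0=- P1=NH1
Op 4: best P0=NH2 P1=NH1
Op 5: best P0=NH2 P1=NH1
Op 6: best P0=NH2 P1=NH1
Op 7: best P0=NH2 P1=NH1
Op 8: best P0=NH2 P1=-
Op 9: best P0=NH2 P1=NH2
Op 10: best P0=NH2 P1=NH2
Op 11: best P0=NH2 P1=NH2

Answer: P0:NH2 P1:NH2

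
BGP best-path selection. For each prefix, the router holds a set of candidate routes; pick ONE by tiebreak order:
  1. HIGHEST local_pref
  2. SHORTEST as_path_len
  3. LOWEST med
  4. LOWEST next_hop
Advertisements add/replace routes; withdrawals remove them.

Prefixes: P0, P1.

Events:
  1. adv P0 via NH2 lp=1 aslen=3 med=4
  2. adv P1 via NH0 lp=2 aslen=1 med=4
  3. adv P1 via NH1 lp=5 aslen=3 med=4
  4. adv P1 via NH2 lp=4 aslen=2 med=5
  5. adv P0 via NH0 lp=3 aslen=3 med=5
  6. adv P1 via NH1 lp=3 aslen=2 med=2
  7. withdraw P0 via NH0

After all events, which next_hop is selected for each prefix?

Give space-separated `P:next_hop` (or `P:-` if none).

Answer: P0:NH2 P1:NH2

Derivation:
Op 1: best P0=NH2 P1=-
Op 2: best P0=NH2 P1=NH0
Op 3: best P0=NH2 P1=NH1
Op 4: best P0=NH2 P1=NH1
Op 5: best P0=NH0 P1=NH1
Op 6: best P0=NH0 P1=NH2
Op 7: best P0=NH2 P1=NH2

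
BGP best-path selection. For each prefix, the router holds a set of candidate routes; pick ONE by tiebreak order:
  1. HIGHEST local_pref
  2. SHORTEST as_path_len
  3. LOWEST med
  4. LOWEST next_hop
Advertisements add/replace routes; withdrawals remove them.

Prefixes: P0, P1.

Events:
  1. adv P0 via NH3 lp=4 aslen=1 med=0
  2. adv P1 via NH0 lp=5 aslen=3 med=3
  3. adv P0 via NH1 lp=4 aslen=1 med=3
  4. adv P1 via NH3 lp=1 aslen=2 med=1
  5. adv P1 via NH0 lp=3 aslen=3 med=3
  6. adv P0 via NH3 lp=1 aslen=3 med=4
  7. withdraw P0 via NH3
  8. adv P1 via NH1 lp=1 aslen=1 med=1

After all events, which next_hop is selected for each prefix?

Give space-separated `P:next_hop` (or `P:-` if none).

Op 1: best P0=NH3 P1=-
Op 2: best P0=NH3 P1=NH0
Op 3: best P0=NH3 P1=NH0
Op 4: best P0=NH3 P1=NH0
Op 5: best P0=NH3 P1=NH0
Op 6: best P0=NH1 P1=NH0
Op 7: best P0=NH1 P1=NH0
Op 8: best P0=NH1 P1=NH0

Answer: P0:NH1 P1:NH0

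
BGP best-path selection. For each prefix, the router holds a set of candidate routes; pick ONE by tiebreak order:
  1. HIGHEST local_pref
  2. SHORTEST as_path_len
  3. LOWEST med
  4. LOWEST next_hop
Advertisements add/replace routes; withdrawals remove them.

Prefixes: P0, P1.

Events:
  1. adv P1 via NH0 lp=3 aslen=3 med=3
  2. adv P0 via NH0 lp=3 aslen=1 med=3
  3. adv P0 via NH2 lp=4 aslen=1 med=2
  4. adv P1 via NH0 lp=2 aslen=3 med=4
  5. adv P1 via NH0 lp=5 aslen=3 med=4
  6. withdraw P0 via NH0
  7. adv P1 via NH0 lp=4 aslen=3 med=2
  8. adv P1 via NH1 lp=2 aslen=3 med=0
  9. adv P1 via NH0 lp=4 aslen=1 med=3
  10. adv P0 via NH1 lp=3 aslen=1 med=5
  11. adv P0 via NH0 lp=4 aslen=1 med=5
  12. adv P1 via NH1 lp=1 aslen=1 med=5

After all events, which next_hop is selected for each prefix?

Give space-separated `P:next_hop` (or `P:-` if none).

Op 1: best P0=- P1=NH0
Op 2: best P0=NH0 P1=NH0
Op 3: best P0=NH2 P1=NH0
Op 4: best P0=NH2 P1=NH0
Op 5: best P0=NH2 P1=NH0
Op 6: best P0=NH2 P1=NH0
Op 7: best P0=NH2 P1=NH0
Op 8: best P0=NH2 P1=NH0
Op 9: best P0=NH2 P1=NH0
Op 10: best P0=NH2 P1=NH0
Op 11: best P0=NH2 P1=NH0
Op 12: best P0=NH2 P1=NH0

Answer: P0:NH2 P1:NH0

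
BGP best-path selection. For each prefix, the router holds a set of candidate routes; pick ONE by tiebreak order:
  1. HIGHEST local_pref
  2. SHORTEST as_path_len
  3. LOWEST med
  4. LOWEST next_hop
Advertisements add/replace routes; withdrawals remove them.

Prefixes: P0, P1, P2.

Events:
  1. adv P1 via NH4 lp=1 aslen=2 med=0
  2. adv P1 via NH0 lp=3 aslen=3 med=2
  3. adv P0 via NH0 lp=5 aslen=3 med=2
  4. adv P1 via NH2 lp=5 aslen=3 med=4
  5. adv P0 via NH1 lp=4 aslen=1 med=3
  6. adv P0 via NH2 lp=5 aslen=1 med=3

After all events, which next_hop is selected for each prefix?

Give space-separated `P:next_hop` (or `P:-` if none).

Op 1: best P0=- P1=NH4 P2=-
Op 2: best P0=- P1=NH0 P2=-
Op 3: best P0=NH0 P1=NH0 P2=-
Op 4: best P0=NH0 P1=NH2 P2=-
Op 5: best P0=NH0 P1=NH2 P2=-
Op 6: best P0=NH2 P1=NH2 P2=-

Answer: P0:NH2 P1:NH2 P2:-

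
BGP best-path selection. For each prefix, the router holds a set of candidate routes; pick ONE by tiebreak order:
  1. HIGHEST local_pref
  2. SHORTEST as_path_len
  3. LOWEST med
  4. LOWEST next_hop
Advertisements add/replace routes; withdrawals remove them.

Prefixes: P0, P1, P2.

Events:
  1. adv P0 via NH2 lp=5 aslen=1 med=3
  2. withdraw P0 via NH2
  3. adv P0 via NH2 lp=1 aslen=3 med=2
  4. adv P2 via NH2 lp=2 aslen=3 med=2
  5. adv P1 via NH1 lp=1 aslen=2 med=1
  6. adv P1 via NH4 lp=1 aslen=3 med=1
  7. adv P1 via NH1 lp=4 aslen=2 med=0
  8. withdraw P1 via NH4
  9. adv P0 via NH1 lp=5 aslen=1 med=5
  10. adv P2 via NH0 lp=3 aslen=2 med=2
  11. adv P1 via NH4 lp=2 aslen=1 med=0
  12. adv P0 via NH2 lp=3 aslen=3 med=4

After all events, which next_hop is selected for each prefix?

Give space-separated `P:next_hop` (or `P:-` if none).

Op 1: best P0=NH2 P1=- P2=-
Op 2: best P0=- P1=- P2=-
Op 3: best P0=NH2 P1=- P2=-
Op 4: best P0=NH2 P1=- P2=NH2
Op 5: best P0=NH2 P1=NH1 P2=NH2
Op 6: best P0=NH2 P1=NH1 P2=NH2
Op 7: best P0=NH2 P1=NH1 P2=NH2
Op 8: best P0=NH2 P1=NH1 P2=NH2
Op 9: best P0=NH1 P1=NH1 P2=NH2
Op 10: best P0=NH1 P1=NH1 P2=NH0
Op 11: best P0=NH1 P1=NH1 P2=NH0
Op 12: best P0=NH1 P1=NH1 P2=NH0

Answer: P0:NH1 P1:NH1 P2:NH0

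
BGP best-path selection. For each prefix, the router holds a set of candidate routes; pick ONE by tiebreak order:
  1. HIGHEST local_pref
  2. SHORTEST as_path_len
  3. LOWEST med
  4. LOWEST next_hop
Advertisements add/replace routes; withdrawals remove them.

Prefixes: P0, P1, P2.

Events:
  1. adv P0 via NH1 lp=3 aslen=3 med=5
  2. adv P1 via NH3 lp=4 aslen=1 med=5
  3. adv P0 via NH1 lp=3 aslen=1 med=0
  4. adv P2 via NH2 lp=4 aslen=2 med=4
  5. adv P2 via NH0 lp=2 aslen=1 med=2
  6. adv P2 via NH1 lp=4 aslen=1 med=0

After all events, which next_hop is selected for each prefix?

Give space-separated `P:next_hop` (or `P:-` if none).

Op 1: best P0=NH1 P1=- P2=-
Op 2: best P0=NH1 P1=NH3 P2=-
Op 3: best P0=NH1 P1=NH3 P2=-
Op 4: best P0=NH1 P1=NH3 P2=NH2
Op 5: best P0=NH1 P1=NH3 P2=NH2
Op 6: best P0=NH1 P1=NH3 P2=NH1

Answer: P0:NH1 P1:NH3 P2:NH1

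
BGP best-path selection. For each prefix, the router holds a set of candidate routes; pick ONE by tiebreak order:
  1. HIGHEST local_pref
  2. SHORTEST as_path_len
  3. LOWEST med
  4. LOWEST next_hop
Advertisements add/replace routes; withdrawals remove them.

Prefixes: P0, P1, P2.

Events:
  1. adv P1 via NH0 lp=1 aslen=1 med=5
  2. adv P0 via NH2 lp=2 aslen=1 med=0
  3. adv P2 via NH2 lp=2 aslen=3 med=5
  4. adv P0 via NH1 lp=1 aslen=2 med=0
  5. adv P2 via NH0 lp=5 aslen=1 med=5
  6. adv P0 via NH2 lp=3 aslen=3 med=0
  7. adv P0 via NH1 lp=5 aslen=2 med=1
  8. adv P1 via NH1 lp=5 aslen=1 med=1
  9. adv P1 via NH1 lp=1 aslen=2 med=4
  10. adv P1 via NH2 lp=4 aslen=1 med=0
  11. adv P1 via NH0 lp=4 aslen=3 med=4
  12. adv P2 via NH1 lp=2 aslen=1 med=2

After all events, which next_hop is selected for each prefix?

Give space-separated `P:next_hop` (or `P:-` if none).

Answer: P0:NH1 P1:NH2 P2:NH0

Derivation:
Op 1: best P0=- P1=NH0 P2=-
Op 2: best P0=NH2 P1=NH0 P2=-
Op 3: best P0=NH2 P1=NH0 P2=NH2
Op 4: best P0=NH2 P1=NH0 P2=NH2
Op 5: best P0=NH2 P1=NH0 P2=NH0
Op 6: best P0=NH2 P1=NH0 P2=NH0
Op 7: best P0=NH1 P1=NH0 P2=NH0
Op 8: best P0=NH1 P1=NH1 P2=NH0
Op 9: best P0=NH1 P1=NH0 P2=NH0
Op 10: best P0=NH1 P1=NH2 P2=NH0
Op 11: best P0=NH1 P1=NH2 P2=NH0
Op 12: best P0=NH1 P1=NH2 P2=NH0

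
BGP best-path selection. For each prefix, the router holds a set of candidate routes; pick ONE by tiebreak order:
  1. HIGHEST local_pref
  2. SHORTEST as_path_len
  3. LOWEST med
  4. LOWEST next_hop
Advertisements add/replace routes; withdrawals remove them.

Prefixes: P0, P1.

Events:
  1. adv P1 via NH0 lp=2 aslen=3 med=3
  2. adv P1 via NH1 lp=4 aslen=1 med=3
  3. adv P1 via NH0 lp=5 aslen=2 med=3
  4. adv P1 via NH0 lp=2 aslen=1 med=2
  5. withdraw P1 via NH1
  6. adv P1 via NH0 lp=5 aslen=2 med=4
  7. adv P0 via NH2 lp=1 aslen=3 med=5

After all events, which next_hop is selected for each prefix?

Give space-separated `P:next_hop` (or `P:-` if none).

Op 1: best P0=- P1=NH0
Op 2: best P0=- P1=NH1
Op 3: best P0=- P1=NH0
Op 4: best P0=- P1=NH1
Op 5: best P0=- P1=NH0
Op 6: best P0=- P1=NH0
Op 7: best P0=NH2 P1=NH0

Answer: P0:NH2 P1:NH0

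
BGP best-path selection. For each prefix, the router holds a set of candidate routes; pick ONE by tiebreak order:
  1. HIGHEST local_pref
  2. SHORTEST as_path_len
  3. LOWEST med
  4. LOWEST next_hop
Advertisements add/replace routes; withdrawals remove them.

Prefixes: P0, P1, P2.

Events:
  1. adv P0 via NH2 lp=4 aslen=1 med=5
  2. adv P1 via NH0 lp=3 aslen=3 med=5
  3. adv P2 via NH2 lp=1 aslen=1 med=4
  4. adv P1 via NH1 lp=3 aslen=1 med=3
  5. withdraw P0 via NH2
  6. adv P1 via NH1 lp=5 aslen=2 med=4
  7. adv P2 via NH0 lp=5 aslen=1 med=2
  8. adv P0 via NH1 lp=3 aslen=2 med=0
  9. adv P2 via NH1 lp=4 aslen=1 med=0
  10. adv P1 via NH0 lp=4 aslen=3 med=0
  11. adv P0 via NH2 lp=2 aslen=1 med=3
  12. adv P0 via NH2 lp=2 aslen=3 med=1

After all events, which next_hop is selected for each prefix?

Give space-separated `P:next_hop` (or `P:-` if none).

Op 1: best P0=NH2 P1=- P2=-
Op 2: best P0=NH2 P1=NH0 P2=-
Op 3: best P0=NH2 P1=NH0 P2=NH2
Op 4: best P0=NH2 P1=NH1 P2=NH2
Op 5: best P0=- P1=NH1 P2=NH2
Op 6: best P0=- P1=NH1 P2=NH2
Op 7: best P0=- P1=NH1 P2=NH0
Op 8: best P0=NH1 P1=NH1 P2=NH0
Op 9: best P0=NH1 P1=NH1 P2=NH0
Op 10: best P0=NH1 P1=NH1 P2=NH0
Op 11: best P0=NH1 P1=NH1 P2=NH0
Op 12: best P0=NH1 P1=NH1 P2=NH0

Answer: P0:NH1 P1:NH1 P2:NH0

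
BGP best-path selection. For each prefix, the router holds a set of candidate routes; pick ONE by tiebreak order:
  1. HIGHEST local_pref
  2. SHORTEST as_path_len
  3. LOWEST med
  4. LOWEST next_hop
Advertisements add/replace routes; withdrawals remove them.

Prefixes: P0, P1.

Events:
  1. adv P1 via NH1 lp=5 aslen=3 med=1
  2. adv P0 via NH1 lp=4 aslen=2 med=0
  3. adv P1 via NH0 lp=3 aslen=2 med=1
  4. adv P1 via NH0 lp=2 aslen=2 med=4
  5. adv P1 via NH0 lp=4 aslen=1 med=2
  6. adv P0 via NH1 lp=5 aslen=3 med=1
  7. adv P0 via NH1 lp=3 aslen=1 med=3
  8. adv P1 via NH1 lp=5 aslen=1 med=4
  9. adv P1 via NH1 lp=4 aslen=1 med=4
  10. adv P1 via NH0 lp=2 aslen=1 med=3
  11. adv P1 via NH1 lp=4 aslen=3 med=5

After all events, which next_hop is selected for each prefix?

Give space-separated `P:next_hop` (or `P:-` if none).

Answer: P0:NH1 P1:NH1

Derivation:
Op 1: best P0=- P1=NH1
Op 2: best P0=NH1 P1=NH1
Op 3: best P0=NH1 P1=NH1
Op 4: best P0=NH1 P1=NH1
Op 5: best P0=NH1 P1=NH1
Op 6: best P0=NH1 P1=NH1
Op 7: best P0=NH1 P1=NH1
Op 8: best P0=NH1 P1=NH1
Op 9: best P0=NH1 P1=NH0
Op 10: best P0=NH1 P1=NH1
Op 11: best P0=NH1 P1=NH1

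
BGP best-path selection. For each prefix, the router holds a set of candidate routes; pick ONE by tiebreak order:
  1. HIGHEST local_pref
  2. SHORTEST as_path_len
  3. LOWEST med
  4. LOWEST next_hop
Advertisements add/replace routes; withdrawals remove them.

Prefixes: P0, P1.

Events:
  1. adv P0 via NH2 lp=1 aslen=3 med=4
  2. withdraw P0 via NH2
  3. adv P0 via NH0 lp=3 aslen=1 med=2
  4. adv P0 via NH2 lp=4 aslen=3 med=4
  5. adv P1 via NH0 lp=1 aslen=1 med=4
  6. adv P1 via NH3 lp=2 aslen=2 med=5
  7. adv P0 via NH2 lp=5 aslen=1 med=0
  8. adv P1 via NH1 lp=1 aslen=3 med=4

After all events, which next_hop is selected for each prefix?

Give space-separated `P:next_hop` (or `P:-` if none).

Answer: P0:NH2 P1:NH3

Derivation:
Op 1: best P0=NH2 P1=-
Op 2: best P0=- P1=-
Op 3: best P0=NH0 P1=-
Op 4: best P0=NH2 P1=-
Op 5: best P0=NH2 P1=NH0
Op 6: best P0=NH2 P1=NH3
Op 7: best P0=NH2 P1=NH3
Op 8: best P0=NH2 P1=NH3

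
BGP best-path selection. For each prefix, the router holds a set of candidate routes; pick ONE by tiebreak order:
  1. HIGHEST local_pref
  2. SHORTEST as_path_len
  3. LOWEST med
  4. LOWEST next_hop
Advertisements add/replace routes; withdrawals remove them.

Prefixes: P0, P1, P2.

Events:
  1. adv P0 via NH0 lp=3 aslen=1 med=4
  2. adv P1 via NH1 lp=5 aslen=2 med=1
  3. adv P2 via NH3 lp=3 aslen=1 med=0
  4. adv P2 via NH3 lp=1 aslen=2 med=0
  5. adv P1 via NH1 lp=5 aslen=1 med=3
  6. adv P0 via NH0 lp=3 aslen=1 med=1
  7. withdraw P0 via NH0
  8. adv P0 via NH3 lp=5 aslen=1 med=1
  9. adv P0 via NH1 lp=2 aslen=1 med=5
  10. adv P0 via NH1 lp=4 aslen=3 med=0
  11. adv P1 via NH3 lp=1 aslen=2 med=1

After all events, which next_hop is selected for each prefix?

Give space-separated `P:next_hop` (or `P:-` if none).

Answer: P0:NH3 P1:NH1 P2:NH3

Derivation:
Op 1: best P0=NH0 P1=- P2=-
Op 2: best P0=NH0 P1=NH1 P2=-
Op 3: best P0=NH0 P1=NH1 P2=NH3
Op 4: best P0=NH0 P1=NH1 P2=NH3
Op 5: best P0=NH0 P1=NH1 P2=NH3
Op 6: best P0=NH0 P1=NH1 P2=NH3
Op 7: best P0=- P1=NH1 P2=NH3
Op 8: best P0=NH3 P1=NH1 P2=NH3
Op 9: best P0=NH3 P1=NH1 P2=NH3
Op 10: best P0=NH3 P1=NH1 P2=NH3
Op 11: best P0=NH3 P1=NH1 P2=NH3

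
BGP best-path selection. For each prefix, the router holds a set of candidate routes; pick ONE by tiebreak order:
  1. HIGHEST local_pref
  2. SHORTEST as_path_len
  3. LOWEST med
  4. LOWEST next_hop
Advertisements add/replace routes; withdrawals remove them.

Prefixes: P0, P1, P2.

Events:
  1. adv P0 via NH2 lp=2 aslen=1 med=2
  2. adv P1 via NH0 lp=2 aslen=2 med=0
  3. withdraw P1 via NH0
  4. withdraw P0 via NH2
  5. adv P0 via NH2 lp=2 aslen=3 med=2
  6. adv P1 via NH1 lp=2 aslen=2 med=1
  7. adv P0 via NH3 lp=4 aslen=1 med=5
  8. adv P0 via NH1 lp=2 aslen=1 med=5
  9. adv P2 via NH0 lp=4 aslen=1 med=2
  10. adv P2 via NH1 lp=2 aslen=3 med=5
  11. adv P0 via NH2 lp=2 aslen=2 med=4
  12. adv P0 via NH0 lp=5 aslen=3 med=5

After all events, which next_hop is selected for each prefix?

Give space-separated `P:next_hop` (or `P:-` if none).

Answer: P0:NH0 P1:NH1 P2:NH0

Derivation:
Op 1: best P0=NH2 P1=- P2=-
Op 2: best P0=NH2 P1=NH0 P2=-
Op 3: best P0=NH2 P1=- P2=-
Op 4: best P0=- P1=- P2=-
Op 5: best P0=NH2 P1=- P2=-
Op 6: best P0=NH2 P1=NH1 P2=-
Op 7: best P0=NH3 P1=NH1 P2=-
Op 8: best P0=NH3 P1=NH1 P2=-
Op 9: best P0=NH3 P1=NH1 P2=NH0
Op 10: best P0=NH3 P1=NH1 P2=NH0
Op 11: best P0=NH3 P1=NH1 P2=NH0
Op 12: best P0=NH0 P1=NH1 P2=NH0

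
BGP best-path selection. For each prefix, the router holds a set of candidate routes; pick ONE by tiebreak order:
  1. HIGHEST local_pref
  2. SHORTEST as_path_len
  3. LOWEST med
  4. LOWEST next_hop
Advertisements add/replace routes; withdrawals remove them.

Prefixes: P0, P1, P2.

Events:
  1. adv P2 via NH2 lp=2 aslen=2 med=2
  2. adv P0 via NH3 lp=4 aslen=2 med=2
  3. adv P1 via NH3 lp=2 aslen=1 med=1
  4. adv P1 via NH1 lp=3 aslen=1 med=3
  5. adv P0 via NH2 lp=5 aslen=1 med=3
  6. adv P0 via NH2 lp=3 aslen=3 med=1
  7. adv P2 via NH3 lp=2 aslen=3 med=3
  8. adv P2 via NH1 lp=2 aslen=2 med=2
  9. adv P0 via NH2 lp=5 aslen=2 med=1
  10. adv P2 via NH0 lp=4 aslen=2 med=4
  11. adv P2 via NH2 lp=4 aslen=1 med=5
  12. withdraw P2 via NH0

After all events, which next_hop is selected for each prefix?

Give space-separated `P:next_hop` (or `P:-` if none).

Answer: P0:NH2 P1:NH1 P2:NH2

Derivation:
Op 1: best P0=- P1=- P2=NH2
Op 2: best P0=NH3 P1=- P2=NH2
Op 3: best P0=NH3 P1=NH3 P2=NH2
Op 4: best P0=NH3 P1=NH1 P2=NH2
Op 5: best P0=NH2 P1=NH1 P2=NH2
Op 6: best P0=NH3 P1=NH1 P2=NH2
Op 7: best P0=NH3 P1=NH1 P2=NH2
Op 8: best P0=NH3 P1=NH1 P2=NH1
Op 9: best P0=NH2 P1=NH1 P2=NH1
Op 10: best P0=NH2 P1=NH1 P2=NH0
Op 11: best P0=NH2 P1=NH1 P2=NH2
Op 12: best P0=NH2 P1=NH1 P2=NH2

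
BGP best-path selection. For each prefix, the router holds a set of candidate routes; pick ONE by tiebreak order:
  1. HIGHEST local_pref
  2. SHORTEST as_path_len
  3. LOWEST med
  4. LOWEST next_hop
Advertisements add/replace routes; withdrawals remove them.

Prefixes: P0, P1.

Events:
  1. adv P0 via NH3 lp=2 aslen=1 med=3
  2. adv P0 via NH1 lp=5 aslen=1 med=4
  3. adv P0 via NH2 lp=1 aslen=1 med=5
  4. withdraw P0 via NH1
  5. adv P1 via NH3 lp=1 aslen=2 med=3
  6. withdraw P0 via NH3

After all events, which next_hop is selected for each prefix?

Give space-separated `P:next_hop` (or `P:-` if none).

Op 1: best P0=NH3 P1=-
Op 2: best P0=NH1 P1=-
Op 3: best P0=NH1 P1=-
Op 4: best P0=NH3 P1=-
Op 5: best P0=NH3 P1=NH3
Op 6: best P0=NH2 P1=NH3

Answer: P0:NH2 P1:NH3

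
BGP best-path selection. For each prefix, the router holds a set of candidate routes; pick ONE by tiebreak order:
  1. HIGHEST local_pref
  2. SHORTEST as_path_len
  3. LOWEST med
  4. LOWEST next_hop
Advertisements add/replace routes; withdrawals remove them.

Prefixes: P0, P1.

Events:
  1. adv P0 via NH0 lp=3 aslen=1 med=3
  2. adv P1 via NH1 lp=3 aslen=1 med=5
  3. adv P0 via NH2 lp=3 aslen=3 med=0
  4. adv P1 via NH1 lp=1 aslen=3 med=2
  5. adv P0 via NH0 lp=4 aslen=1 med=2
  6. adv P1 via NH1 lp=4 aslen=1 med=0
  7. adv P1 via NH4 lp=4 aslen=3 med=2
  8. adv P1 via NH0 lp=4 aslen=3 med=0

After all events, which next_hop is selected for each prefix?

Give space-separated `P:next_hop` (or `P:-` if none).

Op 1: best P0=NH0 P1=-
Op 2: best P0=NH0 P1=NH1
Op 3: best P0=NH0 P1=NH1
Op 4: best P0=NH0 P1=NH1
Op 5: best P0=NH0 P1=NH1
Op 6: best P0=NH0 P1=NH1
Op 7: best P0=NH0 P1=NH1
Op 8: best P0=NH0 P1=NH1

Answer: P0:NH0 P1:NH1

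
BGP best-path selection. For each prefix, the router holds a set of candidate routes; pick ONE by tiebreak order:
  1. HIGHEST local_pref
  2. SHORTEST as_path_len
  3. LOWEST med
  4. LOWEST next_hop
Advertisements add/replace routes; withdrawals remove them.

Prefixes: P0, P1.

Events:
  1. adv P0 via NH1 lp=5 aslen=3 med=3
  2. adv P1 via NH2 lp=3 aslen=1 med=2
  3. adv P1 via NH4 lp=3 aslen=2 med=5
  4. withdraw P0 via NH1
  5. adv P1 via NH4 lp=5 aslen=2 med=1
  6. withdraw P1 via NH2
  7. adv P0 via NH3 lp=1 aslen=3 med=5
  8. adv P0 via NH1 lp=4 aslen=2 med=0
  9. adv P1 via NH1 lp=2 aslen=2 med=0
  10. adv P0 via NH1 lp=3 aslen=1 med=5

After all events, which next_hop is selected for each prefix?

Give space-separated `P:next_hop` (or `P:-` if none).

Answer: P0:NH1 P1:NH4

Derivation:
Op 1: best P0=NH1 P1=-
Op 2: best P0=NH1 P1=NH2
Op 3: best P0=NH1 P1=NH2
Op 4: best P0=- P1=NH2
Op 5: best P0=- P1=NH4
Op 6: best P0=- P1=NH4
Op 7: best P0=NH3 P1=NH4
Op 8: best P0=NH1 P1=NH4
Op 9: best P0=NH1 P1=NH4
Op 10: best P0=NH1 P1=NH4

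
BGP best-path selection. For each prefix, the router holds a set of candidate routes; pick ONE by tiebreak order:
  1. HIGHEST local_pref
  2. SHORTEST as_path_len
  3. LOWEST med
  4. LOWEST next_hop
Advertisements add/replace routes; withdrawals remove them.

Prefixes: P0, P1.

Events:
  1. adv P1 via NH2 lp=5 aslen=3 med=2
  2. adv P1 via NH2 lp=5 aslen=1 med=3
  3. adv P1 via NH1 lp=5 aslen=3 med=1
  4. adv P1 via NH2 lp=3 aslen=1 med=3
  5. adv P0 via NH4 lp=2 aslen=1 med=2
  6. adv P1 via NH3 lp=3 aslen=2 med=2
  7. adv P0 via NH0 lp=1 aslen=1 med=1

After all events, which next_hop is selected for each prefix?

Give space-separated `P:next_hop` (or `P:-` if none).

Op 1: best P0=- P1=NH2
Op 2: best P0=- P1=NH2
Op 3: best P0=- P1=NH2
Op 4: best P0=- P1=NH1
Op 5: best P0=NH4 P1=NH1
Op 6: best P0=NH4 P1=NH1
Op 7: best P0=NH4 P1=NH1

Answer: P0:NH4 P1:NH1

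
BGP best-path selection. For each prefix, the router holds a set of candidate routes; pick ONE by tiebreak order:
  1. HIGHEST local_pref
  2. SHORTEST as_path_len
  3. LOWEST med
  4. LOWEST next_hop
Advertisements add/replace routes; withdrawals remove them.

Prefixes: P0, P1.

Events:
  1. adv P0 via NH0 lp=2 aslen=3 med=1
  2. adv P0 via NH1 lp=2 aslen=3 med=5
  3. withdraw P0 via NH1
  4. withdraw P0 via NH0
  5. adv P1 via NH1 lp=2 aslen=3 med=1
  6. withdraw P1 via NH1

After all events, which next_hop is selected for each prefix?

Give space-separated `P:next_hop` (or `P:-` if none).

Op 1: best P0=NH0 P1=-
Op 2: best P0=NH0 P1=-
Op 3: best P0=NH0 P1=-
Op 4: best P0=- P1=-
Op 5: best P0=- P1=NH1
Op 6: best P0=- P1=-

Answer: P0:- P1:-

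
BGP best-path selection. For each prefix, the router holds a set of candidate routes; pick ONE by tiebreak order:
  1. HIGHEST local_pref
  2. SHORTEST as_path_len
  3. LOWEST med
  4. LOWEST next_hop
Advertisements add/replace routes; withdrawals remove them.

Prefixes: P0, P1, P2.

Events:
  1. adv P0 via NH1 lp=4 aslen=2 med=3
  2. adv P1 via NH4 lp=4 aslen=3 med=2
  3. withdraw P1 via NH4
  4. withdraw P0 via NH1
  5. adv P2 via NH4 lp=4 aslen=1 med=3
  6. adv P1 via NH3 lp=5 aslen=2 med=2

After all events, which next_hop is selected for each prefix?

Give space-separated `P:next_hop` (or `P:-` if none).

Answer: P0:- P1:NH3 P2:NH4

Derivation:
Op 1: best P0=NH1 P1=- P2=-
Op 2: best P0=NH1 P1=NH4 P2=-
Op 3: best P0=NH1 P1=- P2=-
Op 4: best P0=- P1=- P2=-
Op 5: best P0=- P1=- P2=NH4
Op 6: best P0=- P1=NH3 P2=NH4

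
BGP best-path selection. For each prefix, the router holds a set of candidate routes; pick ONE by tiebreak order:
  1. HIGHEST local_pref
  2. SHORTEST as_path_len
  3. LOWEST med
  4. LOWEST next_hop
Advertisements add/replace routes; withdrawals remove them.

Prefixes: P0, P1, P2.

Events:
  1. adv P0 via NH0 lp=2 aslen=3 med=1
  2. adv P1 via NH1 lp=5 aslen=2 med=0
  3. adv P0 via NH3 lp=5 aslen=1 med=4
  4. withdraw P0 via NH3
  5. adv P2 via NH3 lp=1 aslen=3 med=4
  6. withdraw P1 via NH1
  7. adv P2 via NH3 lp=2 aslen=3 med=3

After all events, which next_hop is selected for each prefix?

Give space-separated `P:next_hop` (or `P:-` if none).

Op 1: best P0=NH0 P1=- P2=-
Op 2: best P0=NH0 P1=NH1 P2=-
Op 3: best P0=NH3 P1=NH1 P2=-
Op 4: best P0=NH0 P1=NH1 P2=-
Op 5: best P0=NH0 P1=NH1 P2=NH3
Op 6: best P0=NH0 P1=- P2=NH3
Op 7: best P0=NH0 P1=- P2=NH3

Answer: P0:NH0 P1:- P2:NH3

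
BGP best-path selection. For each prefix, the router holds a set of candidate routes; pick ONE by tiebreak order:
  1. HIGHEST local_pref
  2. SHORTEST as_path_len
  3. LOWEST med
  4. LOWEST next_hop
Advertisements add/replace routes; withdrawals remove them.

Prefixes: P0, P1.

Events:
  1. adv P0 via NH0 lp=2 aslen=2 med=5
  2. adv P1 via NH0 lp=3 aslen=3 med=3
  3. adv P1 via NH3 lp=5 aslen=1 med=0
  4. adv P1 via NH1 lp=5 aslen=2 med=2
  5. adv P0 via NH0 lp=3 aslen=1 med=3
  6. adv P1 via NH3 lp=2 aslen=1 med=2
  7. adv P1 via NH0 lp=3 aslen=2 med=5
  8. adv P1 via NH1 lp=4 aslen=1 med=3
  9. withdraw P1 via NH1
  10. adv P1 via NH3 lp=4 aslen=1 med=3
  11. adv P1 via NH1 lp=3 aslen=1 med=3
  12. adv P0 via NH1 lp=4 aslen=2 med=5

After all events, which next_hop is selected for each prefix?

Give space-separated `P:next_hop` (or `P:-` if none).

Op 1: best P0=NH0 P1=-
Op 2: best P0=NH0 P1=NH0
Op 3: best P0=NH0 P1=NH3
Op 4: best P0=NH0 P1=NH3
Op 5: best P0=NH0 P1=NH3
Op 6: best P0=NH0 P1=NH1
Op 7: best P0=NH0 P1=NH1
Op 8: best P0=NH0 P1=NH1
Op 9: best P0=NH0 P1=NH0
Op 10: best P0=NH0 P1=NH3
Op 11: best P0=NH0 P1=NH3
Op 12: best P0=NH1 P1=NH3

Answer: P0:NH1 P1:NH3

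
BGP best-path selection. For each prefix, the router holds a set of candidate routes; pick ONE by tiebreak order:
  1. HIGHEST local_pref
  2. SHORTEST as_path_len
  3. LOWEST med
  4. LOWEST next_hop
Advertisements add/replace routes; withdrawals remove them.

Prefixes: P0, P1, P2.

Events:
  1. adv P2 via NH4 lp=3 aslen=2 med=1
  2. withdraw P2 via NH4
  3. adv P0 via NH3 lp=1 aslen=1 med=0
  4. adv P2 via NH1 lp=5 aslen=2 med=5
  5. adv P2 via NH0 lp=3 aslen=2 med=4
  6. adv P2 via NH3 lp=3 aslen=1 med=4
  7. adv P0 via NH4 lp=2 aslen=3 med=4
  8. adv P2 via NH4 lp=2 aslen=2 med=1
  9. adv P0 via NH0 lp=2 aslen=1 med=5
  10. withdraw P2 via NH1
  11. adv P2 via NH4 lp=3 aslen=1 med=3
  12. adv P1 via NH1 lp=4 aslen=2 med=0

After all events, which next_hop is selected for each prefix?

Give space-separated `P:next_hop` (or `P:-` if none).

Answer: P0:NH0 P1:NH1 P2:NH4

Derivation:
Op 1: best P0=- P1=- P2=NH4
Op 2: best P0=- P1=- P2=-
Op 3: best P0=NH3 P1=- P2=-
Op 4: best P0=NH3 P1=- P2=NH1
Op 5: best P0=NH3 P1=- P2=NH1
Op 6: best P0=NH3 P1=- P2=NH1
Op 7: best P0=NH4 P1=- P2=NH1
Op 8: best P0=NH4 P1=- P2=NH1
Op 9: best P0=NH0 P1=- P2=NH1
Op 10: best P0=NH0 P1=- P2=NH3
Op 11: best P0=NH0 P1=- P2=NH4
Op 12: best P0=NH0 P1=NH1 P2=NH4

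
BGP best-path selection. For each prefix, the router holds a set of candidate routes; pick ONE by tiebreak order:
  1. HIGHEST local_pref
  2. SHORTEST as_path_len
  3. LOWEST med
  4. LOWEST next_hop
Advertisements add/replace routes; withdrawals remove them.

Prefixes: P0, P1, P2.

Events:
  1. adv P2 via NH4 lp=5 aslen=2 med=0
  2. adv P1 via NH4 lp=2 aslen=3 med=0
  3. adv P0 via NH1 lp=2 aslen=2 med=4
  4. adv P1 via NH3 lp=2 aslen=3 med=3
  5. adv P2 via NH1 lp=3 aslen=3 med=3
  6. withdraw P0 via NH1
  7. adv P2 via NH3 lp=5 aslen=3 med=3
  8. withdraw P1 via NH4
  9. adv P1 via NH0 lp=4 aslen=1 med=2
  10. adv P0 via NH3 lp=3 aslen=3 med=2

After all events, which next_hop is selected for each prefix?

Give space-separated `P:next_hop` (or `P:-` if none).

Op 1: best P0=- P1=- P2=NH4
Op 2: best P0=- P1=NH4 P2=NH4
Op 3: best P0=NH1 P1=NH4 P2=NH4
Op 4: best P0=NH1 P1=NH4 P2=NH4
Op 5: best P0=NH1 P1=NH4 P2=NH4
Op 6: best P0=- P1=NH4 P2=NH4
Op 7: best P0=- P1=NH4 P2=NH4
Op 8: best P0=- P1=NH3 P2=NH4
Op 9: best P0=- P1=NH0 P2=NH4
Op 10: best P0=NH3 P1=NH0 P2=NH4

Answer: P0:NH3 P1:NH0 P2:NH4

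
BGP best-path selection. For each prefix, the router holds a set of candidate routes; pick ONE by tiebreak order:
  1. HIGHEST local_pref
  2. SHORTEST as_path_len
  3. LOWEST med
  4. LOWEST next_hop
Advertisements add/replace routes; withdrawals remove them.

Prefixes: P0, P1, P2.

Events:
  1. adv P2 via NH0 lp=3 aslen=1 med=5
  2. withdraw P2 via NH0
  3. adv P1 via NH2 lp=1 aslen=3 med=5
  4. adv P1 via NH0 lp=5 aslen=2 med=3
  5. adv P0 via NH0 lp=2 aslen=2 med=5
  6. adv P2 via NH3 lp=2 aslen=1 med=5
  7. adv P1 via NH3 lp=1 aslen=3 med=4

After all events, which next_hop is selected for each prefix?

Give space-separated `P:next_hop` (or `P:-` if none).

Answer: P0:NH0 P1:NH0 P2:NH3

Derivation:
Op 1: best P0=- P1=- P2=NH0
Op 2: best P0=- P1=- P2=-
Op 3: best P0=- P1=NH2 P2=-
Op 4: best P0=- P1=NH0 P2=-
Op 5: best P0=NH0 P1=NH0 P2=-
Op 6: best P0=NH0 P1=NH0 P2=NH3
Op 7: best P0=NH0 P1=NH0 P2=NH3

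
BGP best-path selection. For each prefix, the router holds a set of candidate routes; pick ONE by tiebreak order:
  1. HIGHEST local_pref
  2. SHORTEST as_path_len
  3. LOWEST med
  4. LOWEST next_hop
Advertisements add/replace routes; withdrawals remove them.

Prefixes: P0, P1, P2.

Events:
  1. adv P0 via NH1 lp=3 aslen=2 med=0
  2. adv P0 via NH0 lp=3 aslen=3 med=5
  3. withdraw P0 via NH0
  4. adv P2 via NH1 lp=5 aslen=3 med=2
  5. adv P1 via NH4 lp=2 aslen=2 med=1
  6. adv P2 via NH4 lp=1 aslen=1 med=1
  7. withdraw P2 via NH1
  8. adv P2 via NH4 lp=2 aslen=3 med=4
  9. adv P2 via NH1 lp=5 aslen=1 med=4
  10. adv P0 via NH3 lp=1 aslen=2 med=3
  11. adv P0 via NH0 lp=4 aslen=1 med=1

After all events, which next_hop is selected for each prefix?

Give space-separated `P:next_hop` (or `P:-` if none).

Answer: P0:NH0 P1:NH4 P2:NH1

Derivation:
Op 1: best P0=NH1 P1=- P2=-
Op 2: best P0=NH1 P1=- P2=-
Op 3: best P0=NH1 P1=- P2=-
Op 4: best P0=NH1 P1=- P2=NH1
Op 5: best P0=NH1 P1=NH4 P2=NH1
Op 6: best P0=NH1 P1=NH4 P2=NH1
Op 7: best P0=NH1 P1=NH4 P2=NH4
Op 8: best P0=NH1 P1=NH4 P2=NH4
Op 9: best P0=NH1 P1=NH4 P2=NH1
Op 10: best P0=NH1 P1=NH4 P2=NH1
Op 11: best P0=NH0 P1=NH4 P2=NH1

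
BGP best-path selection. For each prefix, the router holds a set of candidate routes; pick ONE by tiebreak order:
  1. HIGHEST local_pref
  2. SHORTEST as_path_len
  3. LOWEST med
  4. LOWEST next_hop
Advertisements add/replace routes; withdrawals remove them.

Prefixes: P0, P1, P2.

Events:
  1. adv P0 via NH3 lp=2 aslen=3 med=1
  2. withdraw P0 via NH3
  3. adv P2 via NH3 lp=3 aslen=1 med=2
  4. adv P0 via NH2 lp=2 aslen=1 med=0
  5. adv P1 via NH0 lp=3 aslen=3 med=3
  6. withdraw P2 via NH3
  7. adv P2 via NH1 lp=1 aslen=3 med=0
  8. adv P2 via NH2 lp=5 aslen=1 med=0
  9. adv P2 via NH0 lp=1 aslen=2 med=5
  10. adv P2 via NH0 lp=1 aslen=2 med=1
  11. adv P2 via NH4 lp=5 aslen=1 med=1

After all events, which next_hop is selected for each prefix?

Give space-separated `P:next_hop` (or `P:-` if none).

Op 1: best P0=NH3 P1=- P2=-
Op 2: best P0=- P1=- P2=-
Op 3: best P0=- P1=- P2=NH3
Op 4: best P0=NH2 P1=- P2=NH3
Op 5: best P0=NH2 P1=NH0 P2=NH3
Op 6: best P0=NH2 P1=NH0 P2=-
Op 7: best P0=NH2 P1=NH0 P2=NH1
Op 8: best P0=NH2 P1=NH0 P2=NH2
Op 9: best P0=NH2 P1=NH0 P2=NH2
Op 10: best P0=NH2 P1=NH0 P2=NH2
Op 11: best P0=NH2 P1=NH0 P2=NH2

Answer: P0:NH2 P1:NH0 P2:NH2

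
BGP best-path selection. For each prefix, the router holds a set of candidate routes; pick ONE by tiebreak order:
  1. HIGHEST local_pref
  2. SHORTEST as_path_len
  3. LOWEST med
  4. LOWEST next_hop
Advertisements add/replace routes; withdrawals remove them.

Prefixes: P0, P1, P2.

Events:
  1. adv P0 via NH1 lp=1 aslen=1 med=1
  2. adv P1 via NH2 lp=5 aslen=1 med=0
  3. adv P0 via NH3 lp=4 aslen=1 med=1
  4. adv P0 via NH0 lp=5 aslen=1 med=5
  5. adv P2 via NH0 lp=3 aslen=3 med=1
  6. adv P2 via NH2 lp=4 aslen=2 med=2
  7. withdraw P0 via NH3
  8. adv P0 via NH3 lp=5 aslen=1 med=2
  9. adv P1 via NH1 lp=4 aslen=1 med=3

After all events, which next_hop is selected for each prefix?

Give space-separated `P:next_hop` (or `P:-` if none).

Op 1: best P0=NH1 P1=- P2=-
Op 2: best P0=NH1 P1=NH2 P2=-
Op 3: best P0=NH3 P1=NH2 P2=-
Op 4: best P0=NH0 P1=NH2 P2=-
Op 5: best P0=NH0 P1=NH2 P2=NH0
Op 6: best P0=NH0 P1=NH2 P2=NH2
Op 7: best P0=NH0 P1=NH2 P2=NH2
Op 8: best P0=NH3 P1=NH2 P2=NH2
Op 9: best P0=NH3 P1=NH2 P2=NH2

Answer: P0:NH3 P1:NH2 P2:NH2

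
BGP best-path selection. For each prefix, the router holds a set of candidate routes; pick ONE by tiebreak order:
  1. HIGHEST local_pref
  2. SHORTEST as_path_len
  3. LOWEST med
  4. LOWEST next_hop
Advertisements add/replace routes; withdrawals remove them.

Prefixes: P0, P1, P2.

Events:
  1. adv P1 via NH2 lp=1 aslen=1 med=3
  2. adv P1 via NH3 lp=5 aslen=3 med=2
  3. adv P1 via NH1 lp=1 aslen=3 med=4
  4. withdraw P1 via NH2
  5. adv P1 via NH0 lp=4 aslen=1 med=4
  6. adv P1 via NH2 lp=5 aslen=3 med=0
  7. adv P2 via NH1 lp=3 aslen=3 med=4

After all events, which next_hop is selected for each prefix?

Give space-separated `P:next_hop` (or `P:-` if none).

Answer: P0:- P1:NH2 P2:NH1

Derivation:
Op 1: best P0=- P1=NH2 P2=-
Op 2: best P0=- P1=NH3 P2=-
Op 3: best P0=- P1=NH3 P2=-
Op 4: best P0=- P1=NH3 P2=-
Op 5: best P0=- P1=NH3 P2=-
Op 6: best P0=- P1=NH2 P2=-
Op 7: best P0=- P1=NH2 P2=NH1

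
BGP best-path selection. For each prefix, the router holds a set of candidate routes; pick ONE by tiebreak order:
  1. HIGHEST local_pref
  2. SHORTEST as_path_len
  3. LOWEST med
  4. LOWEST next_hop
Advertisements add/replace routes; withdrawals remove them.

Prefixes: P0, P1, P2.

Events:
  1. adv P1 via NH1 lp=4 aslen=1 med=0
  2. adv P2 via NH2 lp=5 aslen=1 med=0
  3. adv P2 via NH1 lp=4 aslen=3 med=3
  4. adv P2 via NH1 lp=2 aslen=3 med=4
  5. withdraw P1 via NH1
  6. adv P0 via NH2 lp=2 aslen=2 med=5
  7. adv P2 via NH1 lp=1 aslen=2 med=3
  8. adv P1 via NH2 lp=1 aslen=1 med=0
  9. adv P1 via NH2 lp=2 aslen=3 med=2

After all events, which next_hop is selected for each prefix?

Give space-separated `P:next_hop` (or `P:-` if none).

Op 1: best P0=- P1=NH1 P2=-
Op 2: best P0=- P1=NH1 P2=NH2
Op 3: best P0=- P1=NH1 P2=NH2
Op 4: best P0=- P1=NH1 P2=NH2
Op 5: best P0=- P1=- P2=NH2
Op 6: best P0=NH2 P1=- P2=NH2
Op 7: best P0=NH2 P1=- P2=NH2
Op 8: best P0=NH2 P1=NH2 P2=NH2
Op 9: best P0=NH2 P1=NH2 P2=NH2

Answer: P0:NH2 P1:NH2 P2:NH2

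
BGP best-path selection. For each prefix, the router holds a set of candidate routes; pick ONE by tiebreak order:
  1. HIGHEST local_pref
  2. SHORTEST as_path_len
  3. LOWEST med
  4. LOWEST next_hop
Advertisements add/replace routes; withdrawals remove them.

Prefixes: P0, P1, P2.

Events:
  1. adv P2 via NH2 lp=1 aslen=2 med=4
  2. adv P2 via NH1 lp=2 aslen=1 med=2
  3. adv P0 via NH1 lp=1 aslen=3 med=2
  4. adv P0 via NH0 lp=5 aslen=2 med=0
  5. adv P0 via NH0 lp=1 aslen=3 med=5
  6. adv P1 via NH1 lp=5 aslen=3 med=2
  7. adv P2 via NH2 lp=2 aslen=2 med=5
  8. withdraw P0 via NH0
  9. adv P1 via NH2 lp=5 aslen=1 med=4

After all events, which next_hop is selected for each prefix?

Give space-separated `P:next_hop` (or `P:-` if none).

Answer: P0:NH1 P1:NH2 P2:NH1

Derivation:
Op 1: best P0=- P1=- P2=NH2
Op 2: best P0=- P1=- P2=NH1
Op 3: best P0=NH1 P1=- P2=NH1
Op 4: best P0=NH0 P1=- P2=NH1
Op 5: best P0=NH1 P1=- P2=NH1
Op 6: best P0=NH1 P1=NH1 P2=NH1
Op 7: best P0=NH1 P1=NH1 P2=NH1
Op 8: best P0=NH1 P1=NH1 P2=NH1
Op 9: best P0=NH1 P1=NH2 P2=NH1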